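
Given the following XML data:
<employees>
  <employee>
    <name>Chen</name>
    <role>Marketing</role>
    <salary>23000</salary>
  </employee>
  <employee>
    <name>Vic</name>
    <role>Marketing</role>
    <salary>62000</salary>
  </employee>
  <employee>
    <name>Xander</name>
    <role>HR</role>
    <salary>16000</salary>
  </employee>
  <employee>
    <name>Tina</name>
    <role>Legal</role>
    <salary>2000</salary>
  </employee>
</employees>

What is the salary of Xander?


Searching for <employee> with <name>Xander</name>
Found at position 3
<salary>16000</salary>

ANSWER: 16000


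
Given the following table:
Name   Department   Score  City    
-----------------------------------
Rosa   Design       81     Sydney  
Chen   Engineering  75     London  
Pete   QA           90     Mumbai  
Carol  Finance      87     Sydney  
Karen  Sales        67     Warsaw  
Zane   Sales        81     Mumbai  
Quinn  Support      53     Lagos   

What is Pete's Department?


Row 3: Pete
Department = QA

ANSWER: QA


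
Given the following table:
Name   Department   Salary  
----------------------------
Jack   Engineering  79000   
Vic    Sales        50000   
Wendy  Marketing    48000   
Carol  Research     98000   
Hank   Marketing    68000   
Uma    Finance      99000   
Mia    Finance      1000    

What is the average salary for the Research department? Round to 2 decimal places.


Research department members:
  Carol: 98000
Sum = 98000
Count = 1
Average = 98000 / 1 = 98000.00

ANSWER: 98000.00


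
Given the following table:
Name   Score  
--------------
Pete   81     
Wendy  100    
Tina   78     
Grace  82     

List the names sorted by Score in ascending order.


Sorting by Score (ascending):
  Tina: 78
  Pete: 81
  Grace: 82
  Wendy: 100


ANSWER: Tina, Pete, Grace, Wendy


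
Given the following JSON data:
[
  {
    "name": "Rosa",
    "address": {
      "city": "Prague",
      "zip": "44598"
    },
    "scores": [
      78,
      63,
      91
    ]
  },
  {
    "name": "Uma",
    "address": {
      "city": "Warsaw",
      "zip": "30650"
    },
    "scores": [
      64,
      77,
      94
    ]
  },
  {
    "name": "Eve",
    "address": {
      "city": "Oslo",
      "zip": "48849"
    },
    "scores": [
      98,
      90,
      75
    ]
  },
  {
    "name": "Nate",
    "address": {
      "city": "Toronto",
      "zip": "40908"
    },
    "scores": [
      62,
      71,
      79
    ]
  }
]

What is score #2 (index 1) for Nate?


Path: records[3].scores[1]
Value: 71

ANSWER: 71


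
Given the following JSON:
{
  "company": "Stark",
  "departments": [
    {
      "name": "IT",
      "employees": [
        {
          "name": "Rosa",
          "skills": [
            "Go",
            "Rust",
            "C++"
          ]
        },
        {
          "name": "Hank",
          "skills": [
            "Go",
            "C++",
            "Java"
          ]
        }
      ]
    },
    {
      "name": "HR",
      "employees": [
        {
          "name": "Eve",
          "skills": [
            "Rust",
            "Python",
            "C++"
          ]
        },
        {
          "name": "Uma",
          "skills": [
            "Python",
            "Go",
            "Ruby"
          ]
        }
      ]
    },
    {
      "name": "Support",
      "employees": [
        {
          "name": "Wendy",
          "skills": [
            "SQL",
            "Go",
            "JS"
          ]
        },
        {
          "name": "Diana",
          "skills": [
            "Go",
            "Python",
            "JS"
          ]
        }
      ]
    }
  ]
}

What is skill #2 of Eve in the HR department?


Path: departments[1].employees[0].skills[1]
Value: Python

ANSWER: Python


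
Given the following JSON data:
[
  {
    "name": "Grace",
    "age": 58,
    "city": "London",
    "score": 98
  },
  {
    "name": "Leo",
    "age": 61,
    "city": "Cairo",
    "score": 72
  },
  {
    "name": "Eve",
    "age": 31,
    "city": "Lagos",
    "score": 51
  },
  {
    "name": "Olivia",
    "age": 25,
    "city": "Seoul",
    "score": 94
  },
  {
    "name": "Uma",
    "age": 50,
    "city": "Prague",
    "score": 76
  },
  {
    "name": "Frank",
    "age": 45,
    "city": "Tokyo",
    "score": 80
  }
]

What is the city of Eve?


Looking up record where name = Eve
Record index: 2
Field 'city' = Lagos

ANSWER: Lagos


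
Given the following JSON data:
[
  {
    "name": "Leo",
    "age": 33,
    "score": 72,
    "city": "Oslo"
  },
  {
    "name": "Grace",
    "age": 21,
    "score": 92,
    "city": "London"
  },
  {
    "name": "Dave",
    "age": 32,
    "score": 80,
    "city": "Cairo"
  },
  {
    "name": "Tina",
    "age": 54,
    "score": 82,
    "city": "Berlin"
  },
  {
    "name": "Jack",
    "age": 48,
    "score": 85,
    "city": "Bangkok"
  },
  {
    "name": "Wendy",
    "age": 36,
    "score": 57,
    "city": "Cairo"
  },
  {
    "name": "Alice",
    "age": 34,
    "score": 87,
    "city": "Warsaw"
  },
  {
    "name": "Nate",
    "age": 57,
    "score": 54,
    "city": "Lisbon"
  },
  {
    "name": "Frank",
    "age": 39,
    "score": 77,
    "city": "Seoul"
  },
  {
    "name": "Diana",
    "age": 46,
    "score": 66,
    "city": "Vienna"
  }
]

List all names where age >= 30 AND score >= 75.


Checking both conditions:
  Leo (age=33, score=72) -> no
  Grace (age=21, score=92) -> no
  Dave (age=32, score=80) -> YES
  Tina (age=54, score=82) -> YES
  Jack (age=48, score=85) -> YES
  Wendy (age=36, score=57) -> no
  Alice (age=34, score=87) -> YES
  Nate (age=57, score=54) -> no
  Frank (age=39, score=77) -> YES
  Diana (age=46, score=66) -> no


ANSWER: Dave, Tina, Jack, Alice, Frank


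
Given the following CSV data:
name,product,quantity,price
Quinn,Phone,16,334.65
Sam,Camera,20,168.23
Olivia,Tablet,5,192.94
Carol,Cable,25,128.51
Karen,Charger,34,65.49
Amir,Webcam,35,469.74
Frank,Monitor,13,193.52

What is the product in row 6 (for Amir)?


Row 6: Amir
Column 'product' = Webcam

ANSWER: Webcam


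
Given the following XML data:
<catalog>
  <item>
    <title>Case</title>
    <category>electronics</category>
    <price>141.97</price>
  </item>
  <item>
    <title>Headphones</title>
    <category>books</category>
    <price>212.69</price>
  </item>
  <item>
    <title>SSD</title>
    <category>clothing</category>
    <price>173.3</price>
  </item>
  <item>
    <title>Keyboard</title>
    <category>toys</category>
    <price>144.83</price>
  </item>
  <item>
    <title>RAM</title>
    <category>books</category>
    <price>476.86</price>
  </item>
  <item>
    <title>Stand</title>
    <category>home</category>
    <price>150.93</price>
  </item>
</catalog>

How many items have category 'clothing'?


Scanning <item> elements for <category>clothing</category>:
  Item 3: SSD -> MATCH
Count: 1

ANSWER: 1


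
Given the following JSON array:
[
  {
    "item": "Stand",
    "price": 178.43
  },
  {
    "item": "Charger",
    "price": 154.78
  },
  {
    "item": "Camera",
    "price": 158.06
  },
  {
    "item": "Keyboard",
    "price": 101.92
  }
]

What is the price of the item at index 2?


Array index 2 -> Camera
price = 158.06

ANSWER: 158.06


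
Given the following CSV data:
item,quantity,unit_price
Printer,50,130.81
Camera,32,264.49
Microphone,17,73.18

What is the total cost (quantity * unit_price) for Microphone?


Row: Microphone
quantity = 17
unit_price = 73.18
total = 17 * 73.18 = 1244.06

ANSWER: 1244.06


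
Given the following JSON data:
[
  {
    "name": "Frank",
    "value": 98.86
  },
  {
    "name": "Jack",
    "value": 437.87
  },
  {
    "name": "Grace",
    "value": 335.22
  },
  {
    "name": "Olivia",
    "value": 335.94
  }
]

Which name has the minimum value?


Comparing values:
  Frank: 98.86
  Jack: 437.87
  Grace: 335.22
  Olivia: 335.94
Minimum: Frank (98.86)

ANSWER: Frank


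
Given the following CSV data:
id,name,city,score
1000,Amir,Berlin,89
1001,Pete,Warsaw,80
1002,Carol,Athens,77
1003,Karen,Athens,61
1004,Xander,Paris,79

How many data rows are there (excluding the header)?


Counting rows (excluding header):
Header: id,name,city,score
Data rows: 5

ANSWER: 5


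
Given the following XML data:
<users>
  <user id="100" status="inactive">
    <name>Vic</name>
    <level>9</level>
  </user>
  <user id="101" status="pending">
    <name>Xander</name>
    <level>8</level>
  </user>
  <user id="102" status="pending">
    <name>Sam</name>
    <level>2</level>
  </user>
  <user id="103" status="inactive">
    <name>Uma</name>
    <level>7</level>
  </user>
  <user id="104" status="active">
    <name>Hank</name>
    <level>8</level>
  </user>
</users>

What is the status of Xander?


Finding user with name = Xander
user id="101" status="pending"

ANSWER: pending


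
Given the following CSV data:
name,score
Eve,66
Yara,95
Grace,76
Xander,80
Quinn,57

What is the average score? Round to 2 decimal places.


Scores: 66, 95, 76, 80, 57
Sum = 374
Count = 5
Average = 374 / 5 = 74.80

ANSWER: 74.80


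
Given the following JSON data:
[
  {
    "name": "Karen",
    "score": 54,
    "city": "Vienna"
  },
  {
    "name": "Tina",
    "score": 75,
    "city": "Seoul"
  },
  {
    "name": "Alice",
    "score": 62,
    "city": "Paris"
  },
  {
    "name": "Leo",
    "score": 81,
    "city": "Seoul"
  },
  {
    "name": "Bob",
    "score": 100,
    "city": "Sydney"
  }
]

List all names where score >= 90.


Filtering records where score >= 90:
  Karen (score=54) -> no
  Tina (score=75) -> no
  Alice (score=62) -> no
  Leo (score=81) -> no
  Bob (score=100) -> YES


ANSWER: Bob


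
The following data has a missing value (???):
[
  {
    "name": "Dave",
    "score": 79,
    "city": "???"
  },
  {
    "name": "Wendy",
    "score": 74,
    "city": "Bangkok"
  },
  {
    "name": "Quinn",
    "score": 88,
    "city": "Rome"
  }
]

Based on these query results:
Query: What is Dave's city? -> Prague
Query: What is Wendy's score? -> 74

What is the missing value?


The missing value is Dave's city
From query: Dave's city = Prague

ANSWER: Prague


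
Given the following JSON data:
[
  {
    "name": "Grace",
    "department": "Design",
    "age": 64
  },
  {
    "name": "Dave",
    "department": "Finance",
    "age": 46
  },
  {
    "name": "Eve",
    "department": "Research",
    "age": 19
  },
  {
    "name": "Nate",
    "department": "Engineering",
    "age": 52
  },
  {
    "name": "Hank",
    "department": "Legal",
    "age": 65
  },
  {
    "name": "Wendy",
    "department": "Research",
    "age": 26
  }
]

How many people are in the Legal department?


Scanning records for department = Legal
  Record 4: Hank
Count: 1

ANSWER: 1


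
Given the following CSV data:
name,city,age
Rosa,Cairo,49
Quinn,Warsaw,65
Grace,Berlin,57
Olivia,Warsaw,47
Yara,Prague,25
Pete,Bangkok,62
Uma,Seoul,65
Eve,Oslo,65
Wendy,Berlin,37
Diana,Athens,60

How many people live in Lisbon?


Scanning city column for 'Lisbon':
Total matches: 0

ANSWER: 0


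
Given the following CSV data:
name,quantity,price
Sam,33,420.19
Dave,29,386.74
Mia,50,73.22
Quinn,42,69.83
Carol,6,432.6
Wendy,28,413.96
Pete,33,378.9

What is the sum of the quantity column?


Values in 'quantity' column:
  Row 1: 33
  Row 2: 29
  Row 3: 50
  Row 4: 42
  Row 5: 6
  Row 6: 28
  Row 7: 33
Sum = 33 + 29 + 50 + 42 + 6 + 28 + 33 = 221

ANSWER: 221


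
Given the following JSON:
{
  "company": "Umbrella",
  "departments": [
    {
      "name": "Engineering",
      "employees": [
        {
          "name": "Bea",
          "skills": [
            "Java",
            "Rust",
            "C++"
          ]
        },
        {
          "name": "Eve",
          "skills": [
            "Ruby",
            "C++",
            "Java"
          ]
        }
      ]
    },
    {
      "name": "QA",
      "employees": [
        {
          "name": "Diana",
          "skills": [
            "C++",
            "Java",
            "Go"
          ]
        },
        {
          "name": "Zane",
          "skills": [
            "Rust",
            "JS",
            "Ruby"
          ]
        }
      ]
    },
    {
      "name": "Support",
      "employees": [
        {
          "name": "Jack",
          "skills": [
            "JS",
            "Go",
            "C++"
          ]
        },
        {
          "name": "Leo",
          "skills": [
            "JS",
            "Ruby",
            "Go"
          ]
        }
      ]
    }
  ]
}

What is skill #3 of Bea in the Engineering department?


Path: departments[0].employees[0].skills[2]
Value: C++

ANSWER: C++


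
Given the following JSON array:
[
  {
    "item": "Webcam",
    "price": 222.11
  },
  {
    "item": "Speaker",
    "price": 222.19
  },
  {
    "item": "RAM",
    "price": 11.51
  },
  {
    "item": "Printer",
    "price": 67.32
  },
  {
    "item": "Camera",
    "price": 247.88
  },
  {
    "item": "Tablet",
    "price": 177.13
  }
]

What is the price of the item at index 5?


Array index 5 -> Tablet
price = 177.13

ANSWER: 177.13


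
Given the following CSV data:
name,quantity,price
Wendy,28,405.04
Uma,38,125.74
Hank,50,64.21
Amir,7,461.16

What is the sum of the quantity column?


Values in 'quantity' column:
  Row 1: 28
  Row 2: 38
  Row 3: 50
  Row 4: 7
Sum = 28 + 38 + 50 + 7 = 123

ANSWER: 123


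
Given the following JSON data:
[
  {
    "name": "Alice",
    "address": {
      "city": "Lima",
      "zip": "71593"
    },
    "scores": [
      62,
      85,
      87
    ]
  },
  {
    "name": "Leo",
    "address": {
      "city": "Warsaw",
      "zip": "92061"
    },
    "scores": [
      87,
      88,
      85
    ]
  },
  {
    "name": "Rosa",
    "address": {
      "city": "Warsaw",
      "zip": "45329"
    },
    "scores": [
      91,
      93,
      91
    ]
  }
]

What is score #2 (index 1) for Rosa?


Path: records[2].scores[1]
Value: 93

ANSWER: 93


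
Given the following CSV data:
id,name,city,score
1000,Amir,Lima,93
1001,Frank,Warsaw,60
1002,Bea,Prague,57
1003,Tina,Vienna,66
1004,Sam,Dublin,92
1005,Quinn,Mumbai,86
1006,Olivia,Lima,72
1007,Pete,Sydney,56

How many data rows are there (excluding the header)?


Counting rows (excluding header):
Header: id,name,city,score
Data rows: 8

ANSWER: 8


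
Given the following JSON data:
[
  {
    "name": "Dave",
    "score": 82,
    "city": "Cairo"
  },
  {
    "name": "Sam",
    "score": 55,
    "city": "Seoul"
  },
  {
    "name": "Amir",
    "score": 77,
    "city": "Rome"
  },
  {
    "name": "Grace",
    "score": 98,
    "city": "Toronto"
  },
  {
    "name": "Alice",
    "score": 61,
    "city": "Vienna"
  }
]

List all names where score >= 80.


Filtering records where score >= 80:
  Dave (score=82) -> YES
  Sam (score=55) -> no
  Amir (score=77) -> no
  Grace (score=98) -> YES
  Alice (score=61) -> no


ANSWER: Dave, Grace


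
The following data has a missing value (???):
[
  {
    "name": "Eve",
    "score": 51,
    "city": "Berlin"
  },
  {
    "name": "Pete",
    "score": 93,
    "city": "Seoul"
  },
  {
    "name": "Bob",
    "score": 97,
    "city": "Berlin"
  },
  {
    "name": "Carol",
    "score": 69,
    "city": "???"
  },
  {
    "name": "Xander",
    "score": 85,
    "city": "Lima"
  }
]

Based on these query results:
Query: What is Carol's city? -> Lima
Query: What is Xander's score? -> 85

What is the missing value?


The missing value is Carol's city
From query: Carol's city = Lima

ANSWER: Lima


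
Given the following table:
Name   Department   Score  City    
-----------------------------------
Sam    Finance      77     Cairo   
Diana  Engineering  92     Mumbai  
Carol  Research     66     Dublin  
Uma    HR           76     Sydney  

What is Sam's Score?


Row 1: Sam
Score = 77

ANSWER: 77


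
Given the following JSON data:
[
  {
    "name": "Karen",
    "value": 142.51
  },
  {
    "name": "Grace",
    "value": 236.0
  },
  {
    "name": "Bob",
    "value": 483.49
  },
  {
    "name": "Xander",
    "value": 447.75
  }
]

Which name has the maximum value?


Comparing values:
  Karen: 142.51
  Grace: 236.0
  Bob: 483.49
  Xander: 447.75
Maximum: Bob (483.49)

ANSWER: Bob


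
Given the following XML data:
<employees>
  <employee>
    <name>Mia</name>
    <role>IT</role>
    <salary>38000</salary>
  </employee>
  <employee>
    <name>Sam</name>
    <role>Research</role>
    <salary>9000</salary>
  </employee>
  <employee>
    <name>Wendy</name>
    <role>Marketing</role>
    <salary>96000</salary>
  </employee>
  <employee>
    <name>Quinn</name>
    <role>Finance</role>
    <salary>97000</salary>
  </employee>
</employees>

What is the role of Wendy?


Searching for <employee> with <name>Wendy</name>
Found at position 3
<role>Marketing</role>

ANSWER: Marketing


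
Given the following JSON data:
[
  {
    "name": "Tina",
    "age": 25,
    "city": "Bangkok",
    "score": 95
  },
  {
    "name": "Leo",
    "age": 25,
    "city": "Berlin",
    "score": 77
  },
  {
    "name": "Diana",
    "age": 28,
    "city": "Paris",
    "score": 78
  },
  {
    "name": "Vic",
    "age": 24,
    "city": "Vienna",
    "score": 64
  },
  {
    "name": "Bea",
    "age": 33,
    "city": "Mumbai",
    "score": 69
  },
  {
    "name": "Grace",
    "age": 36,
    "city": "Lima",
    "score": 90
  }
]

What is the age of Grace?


Looking up record where name = Grace
Record index: 5
Field 'age' = 36

ANSWER: 36


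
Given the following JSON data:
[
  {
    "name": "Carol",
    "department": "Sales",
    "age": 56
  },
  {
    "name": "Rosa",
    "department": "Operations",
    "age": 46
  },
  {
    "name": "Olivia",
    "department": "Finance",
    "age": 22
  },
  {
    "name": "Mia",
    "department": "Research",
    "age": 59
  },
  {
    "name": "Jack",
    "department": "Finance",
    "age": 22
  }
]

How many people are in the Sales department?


Scanning records for department = Sales
  Record 0: Carol
Count: 1

ANSWER: 1


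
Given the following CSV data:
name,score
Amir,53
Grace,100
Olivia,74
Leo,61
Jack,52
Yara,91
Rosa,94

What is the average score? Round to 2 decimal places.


Scores: 53, 100, 74, 61, 52, 91, 94
Sum = 525
Count = 7
Average = 525 / 7 = 75.00

ANSWER: 75.00


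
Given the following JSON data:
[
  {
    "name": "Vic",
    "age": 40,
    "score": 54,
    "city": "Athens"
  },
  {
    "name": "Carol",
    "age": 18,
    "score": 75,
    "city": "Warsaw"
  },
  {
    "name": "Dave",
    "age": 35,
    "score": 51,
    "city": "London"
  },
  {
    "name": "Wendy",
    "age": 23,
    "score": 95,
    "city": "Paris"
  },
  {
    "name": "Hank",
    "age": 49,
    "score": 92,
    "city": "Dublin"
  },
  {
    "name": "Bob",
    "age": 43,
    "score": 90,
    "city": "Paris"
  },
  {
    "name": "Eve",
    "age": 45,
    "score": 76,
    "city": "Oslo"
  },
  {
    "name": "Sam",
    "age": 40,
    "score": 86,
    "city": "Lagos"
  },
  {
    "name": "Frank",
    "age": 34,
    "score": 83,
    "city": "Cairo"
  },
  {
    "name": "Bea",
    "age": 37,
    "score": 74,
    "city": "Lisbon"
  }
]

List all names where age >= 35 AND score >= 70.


Checking both conditions:
  Vic (age=40, score=54) -> no
  Carol (age=18, score=75) -> no
  Dave (age=35, score=51) -> no
  Wendy (age=23, score=95) -> no
  Hank (age=49, score=92) -> YES
  Bob (age=43, score=90) -> YES
  Eve (age=45, score=76) -> YES
  Sam (age=40, score=86) -> YES
  Frank (age=34, score=83) -> no
  Bea (age=37, score=74) -> YES


ANSWER: Hank, Bob, Eve, Sam, Bea


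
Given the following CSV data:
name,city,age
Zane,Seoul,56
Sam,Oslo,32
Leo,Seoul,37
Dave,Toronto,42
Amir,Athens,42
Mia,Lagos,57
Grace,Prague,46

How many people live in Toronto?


Scanning city column for 'Toronto':
  Row 4: Dave -> MATCH
Total matches: 1

ANSWER: 1


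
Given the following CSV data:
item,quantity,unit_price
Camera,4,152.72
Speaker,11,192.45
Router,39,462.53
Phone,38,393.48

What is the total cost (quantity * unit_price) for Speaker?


Row: Speaker
quantity = 11
unit_price = 192.45
total = 11 * 192.45 = 2116.95

ANSWER: 2116.95


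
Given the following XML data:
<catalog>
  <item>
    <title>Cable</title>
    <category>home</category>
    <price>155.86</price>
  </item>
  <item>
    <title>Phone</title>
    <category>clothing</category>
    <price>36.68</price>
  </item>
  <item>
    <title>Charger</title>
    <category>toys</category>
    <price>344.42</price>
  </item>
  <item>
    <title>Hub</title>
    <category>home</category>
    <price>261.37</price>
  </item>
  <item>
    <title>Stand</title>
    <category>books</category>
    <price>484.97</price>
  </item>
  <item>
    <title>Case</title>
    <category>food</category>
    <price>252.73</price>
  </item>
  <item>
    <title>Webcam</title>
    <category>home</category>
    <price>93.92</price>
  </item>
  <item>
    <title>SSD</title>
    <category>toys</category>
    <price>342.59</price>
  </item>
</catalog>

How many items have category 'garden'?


Scanning <item> elements for <category>garden</category>:
Count: 0

ANSWER: 0


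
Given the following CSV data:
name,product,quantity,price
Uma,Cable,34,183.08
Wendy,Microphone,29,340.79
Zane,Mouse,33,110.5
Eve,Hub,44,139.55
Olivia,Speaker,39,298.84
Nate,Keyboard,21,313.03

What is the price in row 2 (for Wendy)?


Row 2: Wendy
Column 'price' = 340.79

ANSWER: 340.79


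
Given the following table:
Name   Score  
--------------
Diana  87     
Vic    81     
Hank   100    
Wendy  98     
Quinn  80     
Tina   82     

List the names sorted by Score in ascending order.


Sorting by Score (ascending):
  Quinn: 80
  Vic: 81
  Tina: 82
  Diana: 87
  Wendy: 98
  Hank: 100


ANSWER: Quinn, Vic, Tina, Diana, Wendy, Hank


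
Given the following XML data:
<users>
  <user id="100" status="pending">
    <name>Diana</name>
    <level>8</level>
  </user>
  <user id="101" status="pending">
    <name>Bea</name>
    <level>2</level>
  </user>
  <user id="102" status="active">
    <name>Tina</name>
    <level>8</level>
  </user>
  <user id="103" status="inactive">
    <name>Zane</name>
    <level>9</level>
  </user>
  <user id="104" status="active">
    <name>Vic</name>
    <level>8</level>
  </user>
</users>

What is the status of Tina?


Finding user with name = Tina
user id="102" status="active"

ANSWER: active


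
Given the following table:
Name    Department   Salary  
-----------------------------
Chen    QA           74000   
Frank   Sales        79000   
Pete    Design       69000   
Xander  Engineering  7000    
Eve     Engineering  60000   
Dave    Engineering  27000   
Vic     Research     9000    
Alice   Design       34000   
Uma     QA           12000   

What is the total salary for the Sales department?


Sales department members:
  Frank: 79000
Total = 79000 = 79000

ANSWER: 79000


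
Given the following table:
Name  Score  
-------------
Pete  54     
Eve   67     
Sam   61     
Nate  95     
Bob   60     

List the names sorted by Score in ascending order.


Sorting by Score (ascending):
  Pete: 54
  Bob: 60
  Sam: 61
  Eve: 67
  Nate: 95


ANSWER: Pete, Bob, Sam, Eve, Nate


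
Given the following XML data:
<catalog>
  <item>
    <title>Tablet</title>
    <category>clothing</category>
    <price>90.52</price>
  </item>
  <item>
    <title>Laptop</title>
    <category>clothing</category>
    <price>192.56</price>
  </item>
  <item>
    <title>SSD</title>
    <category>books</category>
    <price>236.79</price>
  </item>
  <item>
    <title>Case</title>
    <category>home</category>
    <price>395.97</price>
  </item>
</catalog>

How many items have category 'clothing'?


Scanning <item> elements for <category>clothing</category>:
  Item 1: Tablet -> MATCH
  Item 2: Laptop -> MATCH
Count: 2

ANSWER: 2


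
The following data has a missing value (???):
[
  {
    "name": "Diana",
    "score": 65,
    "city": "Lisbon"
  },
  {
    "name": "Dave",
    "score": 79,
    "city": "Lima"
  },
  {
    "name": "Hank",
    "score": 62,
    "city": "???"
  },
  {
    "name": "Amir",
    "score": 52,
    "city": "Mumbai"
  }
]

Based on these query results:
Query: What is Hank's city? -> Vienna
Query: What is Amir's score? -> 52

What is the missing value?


The missing value is Hank's city
From query: Hank's city = Vienna

ANSWER: Vienna


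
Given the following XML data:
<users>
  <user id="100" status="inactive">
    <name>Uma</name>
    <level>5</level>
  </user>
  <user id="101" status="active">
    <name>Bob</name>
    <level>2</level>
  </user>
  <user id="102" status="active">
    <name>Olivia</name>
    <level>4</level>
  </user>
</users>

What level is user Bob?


Finding user: Bob
<level>2</level>

ANSWER: 2


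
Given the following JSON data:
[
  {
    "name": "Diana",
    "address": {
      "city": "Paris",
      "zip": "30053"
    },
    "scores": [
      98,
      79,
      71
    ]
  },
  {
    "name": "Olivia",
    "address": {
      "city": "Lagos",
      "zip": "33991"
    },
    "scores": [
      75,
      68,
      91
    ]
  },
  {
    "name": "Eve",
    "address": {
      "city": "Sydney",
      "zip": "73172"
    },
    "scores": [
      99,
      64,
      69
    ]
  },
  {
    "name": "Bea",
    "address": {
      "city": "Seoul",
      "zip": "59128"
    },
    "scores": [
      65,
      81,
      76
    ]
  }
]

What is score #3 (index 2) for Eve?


Path: records[2].scores[2]
Value: 69

ANSWER: 69


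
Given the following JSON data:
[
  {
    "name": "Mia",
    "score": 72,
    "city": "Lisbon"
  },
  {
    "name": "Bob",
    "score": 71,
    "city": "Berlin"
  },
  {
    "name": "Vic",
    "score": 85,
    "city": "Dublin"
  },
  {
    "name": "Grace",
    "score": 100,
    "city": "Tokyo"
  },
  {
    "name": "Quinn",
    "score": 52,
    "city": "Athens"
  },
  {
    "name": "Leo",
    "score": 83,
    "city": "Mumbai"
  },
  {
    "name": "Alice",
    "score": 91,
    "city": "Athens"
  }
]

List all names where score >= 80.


Filtering records where score >= 80:
  Mia (score=72) -> no
  Bob (score=71) -> no
  Vic (score=85) -> YES
  Grace (score=100) -> YES
  Quinn (score=52) -> no
  Leo (score=83) -> YES
  Alice (score=91) -> YES


ANSWER: Vic, Grace, Leo, Alice


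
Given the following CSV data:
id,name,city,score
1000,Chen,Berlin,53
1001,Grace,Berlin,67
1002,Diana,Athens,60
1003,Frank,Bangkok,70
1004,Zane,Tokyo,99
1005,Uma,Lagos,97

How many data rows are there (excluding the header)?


Counting rows (excluding header):
Header: id,name,city,score
Data rows: 6

ANSWER: 6


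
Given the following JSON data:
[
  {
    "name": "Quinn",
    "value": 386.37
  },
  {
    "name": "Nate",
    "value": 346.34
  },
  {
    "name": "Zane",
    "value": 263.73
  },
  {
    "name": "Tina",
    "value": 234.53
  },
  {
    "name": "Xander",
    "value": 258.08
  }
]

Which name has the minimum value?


Comparing values:
  Quinn: 386.37
  Nate: 346.34
  Zane: 263.73
  Tina: 234.53
  Xander: 258.08
Minimum: Tina (234.53)

ANSWER: Tina


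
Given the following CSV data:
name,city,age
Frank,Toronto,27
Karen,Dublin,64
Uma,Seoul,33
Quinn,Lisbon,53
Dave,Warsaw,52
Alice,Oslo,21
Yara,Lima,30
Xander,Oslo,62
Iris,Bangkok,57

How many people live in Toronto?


Scanning city column for 'Toronto':
  Row 1: Frank -> MATCH
Total matches: 1

ANSWER: 1


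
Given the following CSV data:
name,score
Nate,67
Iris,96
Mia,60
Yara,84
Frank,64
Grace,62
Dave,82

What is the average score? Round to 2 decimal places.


Scores: 67, 96, 60, 84, 64, 62, 82
Sum = 515
Count = 7
Average = 515 / 7 = 73.57

ANSWER: 73.57


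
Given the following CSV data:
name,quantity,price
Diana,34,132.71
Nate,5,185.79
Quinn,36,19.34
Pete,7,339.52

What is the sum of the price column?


Values in 'price' column:
  Row 1: 132.71
  Row 2: 185.79
  Row 3: 19.34
  Row 4: 339.52
Sum = 132.71 + 185.79 + 19.34 + 339.52 = 677.36

ANSWER: 677.36


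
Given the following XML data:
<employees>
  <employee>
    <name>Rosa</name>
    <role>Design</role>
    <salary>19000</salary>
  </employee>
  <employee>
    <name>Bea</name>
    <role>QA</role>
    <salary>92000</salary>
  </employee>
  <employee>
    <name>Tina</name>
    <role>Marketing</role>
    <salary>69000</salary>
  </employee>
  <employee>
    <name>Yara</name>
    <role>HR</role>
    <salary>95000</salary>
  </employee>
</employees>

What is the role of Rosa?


Searching for <employee> with <name>Rosa</name>
Found at position 1
<role>Design</role>

ANSWER: Design


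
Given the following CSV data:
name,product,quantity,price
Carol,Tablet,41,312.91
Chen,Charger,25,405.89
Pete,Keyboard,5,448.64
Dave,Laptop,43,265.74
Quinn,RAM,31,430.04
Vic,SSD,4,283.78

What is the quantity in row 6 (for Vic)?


Row 6: Vic
Column 'quantity' = 4

ANSWER: 4


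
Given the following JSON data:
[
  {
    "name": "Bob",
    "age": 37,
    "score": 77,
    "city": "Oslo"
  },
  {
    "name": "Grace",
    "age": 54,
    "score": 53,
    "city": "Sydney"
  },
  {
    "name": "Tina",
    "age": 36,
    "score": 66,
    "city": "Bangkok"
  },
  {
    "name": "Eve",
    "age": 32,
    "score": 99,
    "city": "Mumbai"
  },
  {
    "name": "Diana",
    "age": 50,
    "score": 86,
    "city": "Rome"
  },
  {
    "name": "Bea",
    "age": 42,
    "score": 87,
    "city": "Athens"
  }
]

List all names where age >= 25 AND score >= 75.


Checking both conditions:
  Bob (age=37, score=77) -> YES
  Grace (age=54, score=53) -> no
  Tina (age=36, score=66) -> no
  Eve (age=32, score=99) -> YES
  Diana (age=50, score=86) -> YES
  Bea (age=42, score=87) -> YES


ANSWER: Bob, Eve, Diana, Bea


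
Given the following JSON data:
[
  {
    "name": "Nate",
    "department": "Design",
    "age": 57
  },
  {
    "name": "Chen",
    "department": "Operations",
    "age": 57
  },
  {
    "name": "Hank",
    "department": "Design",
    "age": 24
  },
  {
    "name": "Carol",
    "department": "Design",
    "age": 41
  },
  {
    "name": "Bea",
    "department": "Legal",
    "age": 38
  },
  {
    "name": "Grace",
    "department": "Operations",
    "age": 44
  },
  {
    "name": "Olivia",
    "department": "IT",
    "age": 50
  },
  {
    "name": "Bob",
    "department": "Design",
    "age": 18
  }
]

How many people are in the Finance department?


Scanning records for department = Finance
  No matches found
Count: 0

ANSWER: 0


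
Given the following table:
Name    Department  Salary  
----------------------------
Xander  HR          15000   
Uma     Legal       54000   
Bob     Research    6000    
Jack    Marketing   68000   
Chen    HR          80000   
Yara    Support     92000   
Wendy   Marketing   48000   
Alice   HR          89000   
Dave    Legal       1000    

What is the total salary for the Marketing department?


Marketing department members:
  Jack: 68000
  Wendy: 48000
Total = 68000 + 48000 = 116000

ANSWER: 116000


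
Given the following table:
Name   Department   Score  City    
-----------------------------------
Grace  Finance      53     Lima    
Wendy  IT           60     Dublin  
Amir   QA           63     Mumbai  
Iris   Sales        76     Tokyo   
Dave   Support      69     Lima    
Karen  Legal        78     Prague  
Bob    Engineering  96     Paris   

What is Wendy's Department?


Row 2: Wendy
Department = IT

ANSWER: IT


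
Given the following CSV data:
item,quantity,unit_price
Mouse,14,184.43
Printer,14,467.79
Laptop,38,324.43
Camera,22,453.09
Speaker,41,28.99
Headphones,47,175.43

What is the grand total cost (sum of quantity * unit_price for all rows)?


Computing row totals:
  Mouse: 14 * 184.43 = 2582.02
  Printer: 14 * 467.79 = 6549.06
  Laptop: 38 * 324.43 = 12328.34
  Camera: 22 * 453.09 = 9967.98
  Speaker: 41 * 28.99 = 1188.59
  Headphones: 47 * 175.43 = 8245.21
Grand total = 2582.02 + 6549.06 + 12328.34 + 9967.98 + 1188.59 + 8245.21 = 40861.2

ANSWER: 40861.2


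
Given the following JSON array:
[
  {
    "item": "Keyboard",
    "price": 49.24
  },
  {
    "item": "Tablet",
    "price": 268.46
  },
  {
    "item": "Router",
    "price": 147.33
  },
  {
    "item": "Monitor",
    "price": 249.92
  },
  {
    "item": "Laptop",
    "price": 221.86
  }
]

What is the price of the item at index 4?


Array index 4 -> Laptop
price = 221.86

ANSWER: 221.86


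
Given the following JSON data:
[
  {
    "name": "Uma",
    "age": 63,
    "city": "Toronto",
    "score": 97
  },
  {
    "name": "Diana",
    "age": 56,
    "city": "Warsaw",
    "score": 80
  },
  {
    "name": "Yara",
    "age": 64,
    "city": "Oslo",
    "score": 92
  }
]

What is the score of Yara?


Looking up record where name = Yara
Record index: 2
Field 'score' = 92

ANSWER: 92


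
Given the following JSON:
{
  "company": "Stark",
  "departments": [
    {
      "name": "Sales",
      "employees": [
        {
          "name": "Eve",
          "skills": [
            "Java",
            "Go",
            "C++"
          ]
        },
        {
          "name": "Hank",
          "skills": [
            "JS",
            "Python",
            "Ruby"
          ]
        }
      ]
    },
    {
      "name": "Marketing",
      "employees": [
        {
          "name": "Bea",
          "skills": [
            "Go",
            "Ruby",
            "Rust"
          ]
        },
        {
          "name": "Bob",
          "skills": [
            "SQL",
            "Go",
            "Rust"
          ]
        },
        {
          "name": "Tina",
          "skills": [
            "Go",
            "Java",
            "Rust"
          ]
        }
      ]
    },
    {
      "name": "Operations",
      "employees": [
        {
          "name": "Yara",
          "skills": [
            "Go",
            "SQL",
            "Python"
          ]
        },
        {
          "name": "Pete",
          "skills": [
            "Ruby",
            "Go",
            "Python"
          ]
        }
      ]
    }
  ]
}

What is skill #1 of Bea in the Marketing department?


Path: departments[1].employees[0].skills[0]
Value: Go

ANSWER: Go


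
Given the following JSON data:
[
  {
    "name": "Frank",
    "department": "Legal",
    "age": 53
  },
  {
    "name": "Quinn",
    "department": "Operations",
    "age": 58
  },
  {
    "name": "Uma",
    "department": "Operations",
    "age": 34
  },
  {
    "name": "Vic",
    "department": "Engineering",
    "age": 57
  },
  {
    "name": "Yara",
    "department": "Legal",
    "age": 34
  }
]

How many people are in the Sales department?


Scanning records for department = Sales
  No matches found
Count: 0

ANSWER: 0


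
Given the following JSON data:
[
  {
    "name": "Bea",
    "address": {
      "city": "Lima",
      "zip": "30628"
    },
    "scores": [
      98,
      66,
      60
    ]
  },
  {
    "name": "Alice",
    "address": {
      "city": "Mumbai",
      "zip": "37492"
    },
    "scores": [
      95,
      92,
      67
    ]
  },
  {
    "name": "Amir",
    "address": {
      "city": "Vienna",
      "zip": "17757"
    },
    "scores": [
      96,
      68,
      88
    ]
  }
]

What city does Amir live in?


Path: records[2].address.city
Value: Vienna

ANSWER: Vienna


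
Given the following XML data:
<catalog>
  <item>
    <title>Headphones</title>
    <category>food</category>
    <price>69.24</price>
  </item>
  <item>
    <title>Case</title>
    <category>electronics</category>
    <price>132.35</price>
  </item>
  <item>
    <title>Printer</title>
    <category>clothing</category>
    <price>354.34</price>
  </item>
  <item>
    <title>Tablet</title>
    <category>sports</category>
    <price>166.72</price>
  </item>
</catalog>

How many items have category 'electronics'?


Scanning <item> elements for <category>electronics</category>:
  Item 2: Case -> MATCH
Count: 1

ANSWER: 1


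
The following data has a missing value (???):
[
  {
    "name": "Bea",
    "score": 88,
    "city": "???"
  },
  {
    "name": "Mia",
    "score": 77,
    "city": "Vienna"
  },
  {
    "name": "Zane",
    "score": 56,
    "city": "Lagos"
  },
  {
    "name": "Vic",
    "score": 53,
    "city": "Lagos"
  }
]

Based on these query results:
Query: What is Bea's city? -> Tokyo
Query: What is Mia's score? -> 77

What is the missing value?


The missing value is Bea's city
From query: Bea's city = Tokyo

ANSWER: Tokyo


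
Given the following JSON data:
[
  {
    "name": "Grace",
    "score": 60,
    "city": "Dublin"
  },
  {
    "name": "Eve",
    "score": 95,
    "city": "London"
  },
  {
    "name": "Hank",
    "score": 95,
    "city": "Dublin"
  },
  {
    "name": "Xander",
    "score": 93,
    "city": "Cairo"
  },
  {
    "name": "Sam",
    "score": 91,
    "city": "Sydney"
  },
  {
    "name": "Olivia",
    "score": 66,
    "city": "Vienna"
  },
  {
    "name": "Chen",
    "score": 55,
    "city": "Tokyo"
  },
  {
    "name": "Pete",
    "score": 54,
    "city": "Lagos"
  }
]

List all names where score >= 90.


Filtering records where score >= 90:
  Grace (score=60) -> no
  Eve (score=95) -> YES
  Hank (score=95) -> YES
  Xander (score=93) -> YES
  Sam (score=91) -> YES
  Olivia (score=66) -> no
  Chen (score=55) -> no
  Pete (score=54) -> no


ANSWER: Eve, Hank, Xander, Sam


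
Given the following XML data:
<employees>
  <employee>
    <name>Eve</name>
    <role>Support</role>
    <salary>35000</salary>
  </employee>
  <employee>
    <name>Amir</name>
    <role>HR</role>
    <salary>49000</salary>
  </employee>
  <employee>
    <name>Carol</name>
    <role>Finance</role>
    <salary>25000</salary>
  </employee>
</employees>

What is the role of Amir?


Searching for <employee> with <name>Amir</name>
Found at position 2
<role>HR</role>

ANSWER: HR


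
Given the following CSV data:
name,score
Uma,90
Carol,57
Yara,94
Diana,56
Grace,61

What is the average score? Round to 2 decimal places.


Scores: 90, 57, 94, 56, 61
Sum = 358
Count = 5
Average = 358 / 5 = 71.60

ANSWER: 71.60


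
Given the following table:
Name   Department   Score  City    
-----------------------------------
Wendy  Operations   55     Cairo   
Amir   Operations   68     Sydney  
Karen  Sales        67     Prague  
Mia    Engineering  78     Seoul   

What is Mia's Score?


Row 4: Mia
Score = 78

ANSWER: 78


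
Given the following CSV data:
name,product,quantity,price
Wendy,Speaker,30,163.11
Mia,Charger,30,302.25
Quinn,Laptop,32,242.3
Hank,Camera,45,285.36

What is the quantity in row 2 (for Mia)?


Row 2: Mia
Column 'quantity' = 30

ANSWER: 30


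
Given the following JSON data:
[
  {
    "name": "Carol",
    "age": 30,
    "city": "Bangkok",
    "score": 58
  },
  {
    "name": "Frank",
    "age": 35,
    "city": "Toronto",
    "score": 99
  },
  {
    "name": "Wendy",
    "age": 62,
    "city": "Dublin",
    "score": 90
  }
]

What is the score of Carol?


Looking up record where name = Carol
Record index: 0
Field 'score' = 58

ANSWER: 58


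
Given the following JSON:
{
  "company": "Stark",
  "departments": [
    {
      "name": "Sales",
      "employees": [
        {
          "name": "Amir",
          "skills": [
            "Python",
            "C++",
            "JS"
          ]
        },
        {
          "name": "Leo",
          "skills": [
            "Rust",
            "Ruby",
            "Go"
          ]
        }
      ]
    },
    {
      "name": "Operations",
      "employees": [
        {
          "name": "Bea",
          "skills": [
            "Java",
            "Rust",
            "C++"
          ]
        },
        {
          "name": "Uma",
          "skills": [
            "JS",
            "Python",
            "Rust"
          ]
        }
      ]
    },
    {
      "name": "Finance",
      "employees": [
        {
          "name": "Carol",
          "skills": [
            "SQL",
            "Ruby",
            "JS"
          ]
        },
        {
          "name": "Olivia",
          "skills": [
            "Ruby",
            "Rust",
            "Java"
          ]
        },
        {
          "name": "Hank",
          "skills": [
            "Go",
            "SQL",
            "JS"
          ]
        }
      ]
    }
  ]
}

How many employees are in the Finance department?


Path: departments[2].employees
Count: 3

ANSWER: 3


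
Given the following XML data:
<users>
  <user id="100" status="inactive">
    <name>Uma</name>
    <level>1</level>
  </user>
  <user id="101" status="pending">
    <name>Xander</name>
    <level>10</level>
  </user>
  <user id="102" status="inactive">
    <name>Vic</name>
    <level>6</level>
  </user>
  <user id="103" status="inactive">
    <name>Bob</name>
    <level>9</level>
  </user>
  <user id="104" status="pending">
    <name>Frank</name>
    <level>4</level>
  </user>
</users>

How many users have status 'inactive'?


Counting users with status='inactive':
  Uma (id=100) -> MATCH
  Vic (id=102) -> MATCH
  Bob (id=103) -> MATCH
Count: 3

ANSWER: 3
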